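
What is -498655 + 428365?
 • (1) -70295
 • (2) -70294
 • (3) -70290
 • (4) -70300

-498655 + 428365 = -70290
3) -70290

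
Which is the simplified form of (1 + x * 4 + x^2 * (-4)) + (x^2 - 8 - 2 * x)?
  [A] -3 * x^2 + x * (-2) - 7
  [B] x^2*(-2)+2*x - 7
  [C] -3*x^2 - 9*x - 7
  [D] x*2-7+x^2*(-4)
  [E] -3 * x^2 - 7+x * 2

Adding the polynomials and combining like terms:
(1 + x*4 + x^2*(-4)) + (x^2 - 8 - 2*x)
= -3 * x^2 - 7+x * 2
E) -3 * x^2 - 7+x * 2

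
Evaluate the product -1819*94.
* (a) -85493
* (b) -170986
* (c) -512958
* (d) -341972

-1819 * 94 = -170986
b) -170986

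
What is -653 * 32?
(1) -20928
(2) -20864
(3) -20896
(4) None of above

-653 * 32 = -20896
3) -20896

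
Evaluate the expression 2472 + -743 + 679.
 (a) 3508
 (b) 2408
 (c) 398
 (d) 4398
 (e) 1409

First: 2472 + -743 = 1729
Then: 1729 + 679 = 2408
b) 2408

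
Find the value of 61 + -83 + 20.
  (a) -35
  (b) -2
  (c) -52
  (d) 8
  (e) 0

First: 61 + -83 = -22
Then: -22 + 20 = -2
b) -2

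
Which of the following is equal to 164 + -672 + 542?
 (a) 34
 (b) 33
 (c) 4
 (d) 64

First: 164 + -672 = -508
Then: -508 + 542 = 34
a) 34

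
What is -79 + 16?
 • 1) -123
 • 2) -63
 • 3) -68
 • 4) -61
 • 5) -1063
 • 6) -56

-79 + 16 = -63
2) -63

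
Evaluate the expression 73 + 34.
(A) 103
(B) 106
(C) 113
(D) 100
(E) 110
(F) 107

73 + 34 = 107
F) 107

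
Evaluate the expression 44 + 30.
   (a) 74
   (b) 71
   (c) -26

44 + 30 = 74
a) 74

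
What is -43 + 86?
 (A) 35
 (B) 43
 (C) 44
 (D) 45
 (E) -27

-43 + 86 = 43
B) 43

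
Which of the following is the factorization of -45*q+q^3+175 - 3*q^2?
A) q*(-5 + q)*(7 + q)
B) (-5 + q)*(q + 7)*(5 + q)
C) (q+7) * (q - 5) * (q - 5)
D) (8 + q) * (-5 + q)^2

We need to factor -45*q+q^3+175 - 3*q^2.
The factored form is (q+7) * (q - 5) * (q - 5).
C) (q+7) * (q - 5) * (q - 5)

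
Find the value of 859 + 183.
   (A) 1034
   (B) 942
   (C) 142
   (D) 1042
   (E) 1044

859 + 183 = 1042
D) 1042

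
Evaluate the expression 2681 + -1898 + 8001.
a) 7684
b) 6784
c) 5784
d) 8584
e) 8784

First: 2681 + -1898 = 783
Then: 783 + 8001 = 8784
e) 8784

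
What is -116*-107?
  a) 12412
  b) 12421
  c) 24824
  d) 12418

-116 * -107 = 12412
a) 12412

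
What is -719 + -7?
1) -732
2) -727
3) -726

-719 + -7 = -726
3) -726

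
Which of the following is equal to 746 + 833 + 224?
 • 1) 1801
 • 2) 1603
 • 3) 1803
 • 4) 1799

First: 746 + 833 = 1579
Then: 1579 + 224 = 1803
3) 1803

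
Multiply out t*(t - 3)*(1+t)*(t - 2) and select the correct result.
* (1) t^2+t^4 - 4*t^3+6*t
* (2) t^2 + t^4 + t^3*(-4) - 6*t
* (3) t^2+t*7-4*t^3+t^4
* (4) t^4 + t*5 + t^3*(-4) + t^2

Expanding t*(t - 3)*(1+t)*(t - 2):
= t^2+t^4 - 4*t^3+6*t
1) t^2+t^4 - 4*t^3+6*t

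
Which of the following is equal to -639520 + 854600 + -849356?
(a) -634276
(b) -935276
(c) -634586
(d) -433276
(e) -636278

First: -639520 + 854600 = 215080
Then: 215080 + -849356 = -634276
a) -634276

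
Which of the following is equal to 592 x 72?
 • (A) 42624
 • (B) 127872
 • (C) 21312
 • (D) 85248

592 * 72 = 42624
A) 42624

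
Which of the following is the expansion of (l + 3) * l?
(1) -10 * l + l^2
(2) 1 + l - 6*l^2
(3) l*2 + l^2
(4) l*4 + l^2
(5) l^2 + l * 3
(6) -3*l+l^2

Expanding (l + 3) * l:
= l^2 + l * 3
5) l^2 + l * 3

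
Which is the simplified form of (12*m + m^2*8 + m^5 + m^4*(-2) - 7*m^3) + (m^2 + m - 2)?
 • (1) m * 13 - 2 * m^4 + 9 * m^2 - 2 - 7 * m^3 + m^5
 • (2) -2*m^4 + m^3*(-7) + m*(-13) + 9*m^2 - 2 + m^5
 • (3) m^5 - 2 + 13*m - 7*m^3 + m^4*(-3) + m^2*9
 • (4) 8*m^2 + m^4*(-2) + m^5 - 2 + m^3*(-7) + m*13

Adding the polynomials and combining like terms:
(12*m + m^2*8 + m^5 + m^4*(-2) - 7*m^3) + (m^2 + m - 2)
= m * 13 - 2 * m^4 + 9 * m^2 - 2 - 7 * m^3 + m^5
1) m * 13 - 2 * m^4 + 9 * m^2 - 2 - 7 * m^3 + m^5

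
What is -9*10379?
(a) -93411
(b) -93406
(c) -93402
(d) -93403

-9 * 10379 = -93411
a) -93411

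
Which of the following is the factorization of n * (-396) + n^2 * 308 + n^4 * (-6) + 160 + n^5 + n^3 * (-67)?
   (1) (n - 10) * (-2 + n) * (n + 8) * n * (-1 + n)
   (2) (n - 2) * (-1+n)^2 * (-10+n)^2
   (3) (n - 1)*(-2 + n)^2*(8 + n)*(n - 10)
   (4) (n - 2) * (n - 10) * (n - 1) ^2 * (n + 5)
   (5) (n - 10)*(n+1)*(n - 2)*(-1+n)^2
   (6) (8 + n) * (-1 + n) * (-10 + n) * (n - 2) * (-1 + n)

We need to factor n * (-396) + n^2 * 308 + n^4 * (-6) + 160 + n^5 + n^3 * (-67).
The factored form is (8 + n) * (-1 + n) * (-10 + n) * (n - 2) * (-1 + n).
6) (8 + n) * (-1 + n) * (-10 + n) * (n - 2) * (-1 + n)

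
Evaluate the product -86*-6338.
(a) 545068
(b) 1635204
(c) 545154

-86 * -6338 = 545068
a) 545068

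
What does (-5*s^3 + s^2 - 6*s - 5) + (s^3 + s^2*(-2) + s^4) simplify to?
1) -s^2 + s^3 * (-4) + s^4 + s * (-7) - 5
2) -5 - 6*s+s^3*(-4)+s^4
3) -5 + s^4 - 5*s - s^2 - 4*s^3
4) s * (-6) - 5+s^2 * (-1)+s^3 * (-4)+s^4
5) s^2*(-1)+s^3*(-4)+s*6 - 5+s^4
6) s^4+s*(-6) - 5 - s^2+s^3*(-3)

Adding the polynomials and combining like terms:
(-5*s^3 + s^2 - 6*s - 5) + (s^3 + s^2*(-2) + s^4)
= s * (-6) - 5+s^2 * (-1)+s^3 * (-4)+s^4
4) s * (-6) - 5+s^2 * (-1)+s^3 * (-4)+s^4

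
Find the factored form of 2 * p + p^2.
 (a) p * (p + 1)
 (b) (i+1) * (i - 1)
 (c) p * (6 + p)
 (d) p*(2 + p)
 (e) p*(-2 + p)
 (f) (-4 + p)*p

We need to factor 2 * p + p^2.
The factored form is p*(2 + p).
d) p*(2 + p)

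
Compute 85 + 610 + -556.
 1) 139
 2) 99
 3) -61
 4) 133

First: 85 + 610 = 695
Then: 695 + -556 = 139
1) 139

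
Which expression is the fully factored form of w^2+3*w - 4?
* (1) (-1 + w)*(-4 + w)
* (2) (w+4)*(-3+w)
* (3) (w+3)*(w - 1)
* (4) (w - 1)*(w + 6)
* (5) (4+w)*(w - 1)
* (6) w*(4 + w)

We need to factor w^2+3*w - 4.
The factored form is (4+w)*(w - 1).
5) (4+w)*(w - 1)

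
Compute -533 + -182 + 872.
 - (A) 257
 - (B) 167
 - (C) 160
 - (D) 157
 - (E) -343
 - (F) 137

First: -533 + -182 = -715
Then: -715 + 872 = 157
D) 157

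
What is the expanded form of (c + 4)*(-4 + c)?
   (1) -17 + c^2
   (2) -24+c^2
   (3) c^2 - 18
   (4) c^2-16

Expanding (c + 4)*(-4 + c):
= c^2-16
4) c^2-16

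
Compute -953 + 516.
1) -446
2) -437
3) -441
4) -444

-953 + 516 = -437
2) -437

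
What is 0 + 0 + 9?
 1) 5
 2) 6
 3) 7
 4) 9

First: 0 + 0 = 0
Then: 0 + 9 = 9
4) 9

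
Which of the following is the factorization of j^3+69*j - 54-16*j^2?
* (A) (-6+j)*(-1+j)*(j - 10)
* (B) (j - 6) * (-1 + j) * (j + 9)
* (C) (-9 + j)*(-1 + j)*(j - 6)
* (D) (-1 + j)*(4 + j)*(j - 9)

We need to factor j^3+69*j - 54-16*j^2.
The factored form is (-9 + j)*(-1 + j)*(j - 6).
C) (-9 + j)*(-1 + j)*(j - 6)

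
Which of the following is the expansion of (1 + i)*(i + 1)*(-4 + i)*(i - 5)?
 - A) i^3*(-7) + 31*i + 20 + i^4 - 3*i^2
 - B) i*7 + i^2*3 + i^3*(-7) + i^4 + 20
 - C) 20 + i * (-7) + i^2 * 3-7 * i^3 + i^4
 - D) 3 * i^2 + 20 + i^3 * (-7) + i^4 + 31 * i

Expanding (1 + i)*(i + 1)*(-4 + i)*(i - 5):
= 3 * i^2 + 20 + i^3 * (-7) + i^4 + 31 * i
D) 3 * i^2 + 20 + i^3 * (-7) + i^4 + 31 * i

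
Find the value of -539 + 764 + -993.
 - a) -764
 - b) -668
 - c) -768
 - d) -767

First: -539 + 764 = 225
Then: 225 + -993 = -768
c) -768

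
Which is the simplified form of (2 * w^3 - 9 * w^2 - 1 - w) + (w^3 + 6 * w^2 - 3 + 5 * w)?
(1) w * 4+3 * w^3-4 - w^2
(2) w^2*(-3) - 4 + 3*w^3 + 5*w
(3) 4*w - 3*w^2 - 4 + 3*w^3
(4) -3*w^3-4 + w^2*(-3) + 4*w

Adding the polynomials and combining like terms:
(2*w^3 - 9*w^2 - 1 - w) + (w^3 + 6*w^2 - 3 + 5*w)
= 4*w - 3*w^2 - 4 + 3*w^3
3) 4*w - 3*w^2 - 4 + 3*w^3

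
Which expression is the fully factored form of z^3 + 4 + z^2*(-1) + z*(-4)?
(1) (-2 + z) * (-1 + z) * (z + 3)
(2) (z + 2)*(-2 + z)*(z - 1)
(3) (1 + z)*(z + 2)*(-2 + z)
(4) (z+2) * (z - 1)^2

We need to factor z^3 + 4 + z^2*(-1) + z*(-4).
The factored form is (z + 2)*(-2 + z)*(z - 1).
2) (z + 2)*(-2 + z)*(z - 1)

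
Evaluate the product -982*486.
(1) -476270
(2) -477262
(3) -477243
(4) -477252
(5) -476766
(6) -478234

-982 * 486 = -477252
4) -477252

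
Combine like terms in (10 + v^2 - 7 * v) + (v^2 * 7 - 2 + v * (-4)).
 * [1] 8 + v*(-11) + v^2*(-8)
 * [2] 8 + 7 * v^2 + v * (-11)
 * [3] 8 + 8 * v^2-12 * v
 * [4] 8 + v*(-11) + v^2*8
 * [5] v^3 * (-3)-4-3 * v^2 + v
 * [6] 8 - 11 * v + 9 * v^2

Adding the polynomials and combining like terms:
(10 + v^2 - 7*v) + (v^2*7 - 2 + v*(-4))
= 8 + v*(-11) + v^2*8
4) 8 + v*(-11) + v^2*8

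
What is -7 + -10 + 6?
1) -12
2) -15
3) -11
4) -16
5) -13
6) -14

First: -7 + -10 = -17
Then: -17 + 6 = -11
3) -11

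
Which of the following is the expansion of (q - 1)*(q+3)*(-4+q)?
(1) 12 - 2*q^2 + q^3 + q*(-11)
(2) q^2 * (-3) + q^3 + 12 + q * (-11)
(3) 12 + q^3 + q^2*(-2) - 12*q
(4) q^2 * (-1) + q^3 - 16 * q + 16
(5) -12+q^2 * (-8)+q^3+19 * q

Expanding (q - 1)*(q+3)*(-4+q):
= 12 - 2*q^2 + q^3 + q*(-11)
1) 12 - 2*q^2 + q^3 + q*(-11)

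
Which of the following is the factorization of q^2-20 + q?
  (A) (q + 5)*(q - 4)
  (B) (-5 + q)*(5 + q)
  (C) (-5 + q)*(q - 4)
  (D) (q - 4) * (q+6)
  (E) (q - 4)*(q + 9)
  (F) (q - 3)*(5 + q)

We need to factor q^2-20 + q.
The factored form is (q + 5)*(q - 4).
A) (q + 5)*(q - 4)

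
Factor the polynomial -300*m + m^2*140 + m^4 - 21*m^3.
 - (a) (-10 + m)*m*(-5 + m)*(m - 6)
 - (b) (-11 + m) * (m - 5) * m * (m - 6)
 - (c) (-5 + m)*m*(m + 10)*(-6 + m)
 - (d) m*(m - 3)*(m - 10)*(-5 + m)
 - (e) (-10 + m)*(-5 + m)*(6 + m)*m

We need to factor -300*m + m^2*140 + m^4 - 21*m^3.
The factored form is (-10 + m)*m*(-5 + m)*(m - 6).
a) (-10 + m)*m*(-5 + m)*(m - 6)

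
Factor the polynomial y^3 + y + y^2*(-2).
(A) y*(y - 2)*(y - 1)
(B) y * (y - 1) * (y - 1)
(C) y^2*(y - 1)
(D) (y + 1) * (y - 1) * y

We need to factor y^3 + y + y^2*(-2).
The factored form is y * (y - 1) * (y - 1).
B) y * (y - 1) * (y - 1)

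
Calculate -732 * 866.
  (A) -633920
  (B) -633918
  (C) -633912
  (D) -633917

-732 * 866 = -633912
C) -633912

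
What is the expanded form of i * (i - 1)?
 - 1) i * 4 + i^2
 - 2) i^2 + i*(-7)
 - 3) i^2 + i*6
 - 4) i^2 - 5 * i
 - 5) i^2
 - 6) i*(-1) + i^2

Expanding i * (i - 1):
= i*(-1) + i^2
6) i*(-1) + i^2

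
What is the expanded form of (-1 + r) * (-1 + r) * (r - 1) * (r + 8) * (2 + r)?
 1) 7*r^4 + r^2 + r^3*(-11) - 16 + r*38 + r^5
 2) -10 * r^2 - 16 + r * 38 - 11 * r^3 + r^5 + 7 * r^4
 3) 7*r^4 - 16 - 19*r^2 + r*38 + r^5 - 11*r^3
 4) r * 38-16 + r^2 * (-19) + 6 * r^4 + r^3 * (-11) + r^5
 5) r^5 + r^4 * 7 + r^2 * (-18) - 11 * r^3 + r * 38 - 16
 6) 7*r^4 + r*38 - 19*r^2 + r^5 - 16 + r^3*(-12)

Expanding (-1 + r) * (-1 + r) * (r - 1) * (r + 8) * (2 + r):
= 7*r^4 - 16 - 19*r^2 + r*38 + r^5 - 11*r^3
3) 7*r^4 - 16 - 19*r^2 + r*38 + r^5 - 11*r^3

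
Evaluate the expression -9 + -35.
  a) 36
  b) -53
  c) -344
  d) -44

-9 + -35 = -44
d) -44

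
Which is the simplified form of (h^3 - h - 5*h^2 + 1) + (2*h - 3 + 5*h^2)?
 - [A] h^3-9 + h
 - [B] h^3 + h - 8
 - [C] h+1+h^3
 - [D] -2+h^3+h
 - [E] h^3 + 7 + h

Adding the polynomials and combining like terms:
(h^3 - h - 5*h^2 + 1) + (2*h - 3 + 5*h^2)
= -2+h^3+h
D) -2+h^3+h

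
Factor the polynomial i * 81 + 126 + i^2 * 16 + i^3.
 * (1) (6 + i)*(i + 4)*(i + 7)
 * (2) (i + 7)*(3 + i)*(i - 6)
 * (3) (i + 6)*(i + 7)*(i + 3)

We need to factor i * 81 + 126 + i^2 * 16 + i^3.
The factored form is (i + 6)*(i + 7)*(i + 3).
3) (i + 6)*(i + 7)*(i + 3)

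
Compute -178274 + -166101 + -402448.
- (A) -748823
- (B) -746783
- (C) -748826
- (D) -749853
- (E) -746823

First: -178274 + -166101 = -344375
Then: -344375 + -402448 = -746823
E) -746823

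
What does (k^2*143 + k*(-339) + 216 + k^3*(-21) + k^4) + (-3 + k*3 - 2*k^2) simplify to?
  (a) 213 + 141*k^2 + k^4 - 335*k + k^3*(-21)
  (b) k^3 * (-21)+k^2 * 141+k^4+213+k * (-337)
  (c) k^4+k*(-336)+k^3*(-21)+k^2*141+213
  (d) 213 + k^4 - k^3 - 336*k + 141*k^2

Adding the polynomials and combining like terms:
(k^2*143 + k*(-339) + 216 + k^3*(-21) + k^4) + (-3 + k*3 - 2*k^2)
= k^4+k*(-336)+k^3*(-21)+k^2*141+213
c) k^4+k*(-336)+k^3*(-21)+k^2*141+213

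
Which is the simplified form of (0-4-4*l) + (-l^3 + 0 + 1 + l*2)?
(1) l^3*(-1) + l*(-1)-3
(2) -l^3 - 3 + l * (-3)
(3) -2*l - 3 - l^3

Adding the polynomials and combining like terms:
(0 - 4 - 4*l) + (-l^3 + 0 + 1 + l*2)
= -2*l - 3 - l^3
3) -2*l - 3 - l^3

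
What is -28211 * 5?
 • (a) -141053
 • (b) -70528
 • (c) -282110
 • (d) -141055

-28211 * 5 = -141055
d) -141055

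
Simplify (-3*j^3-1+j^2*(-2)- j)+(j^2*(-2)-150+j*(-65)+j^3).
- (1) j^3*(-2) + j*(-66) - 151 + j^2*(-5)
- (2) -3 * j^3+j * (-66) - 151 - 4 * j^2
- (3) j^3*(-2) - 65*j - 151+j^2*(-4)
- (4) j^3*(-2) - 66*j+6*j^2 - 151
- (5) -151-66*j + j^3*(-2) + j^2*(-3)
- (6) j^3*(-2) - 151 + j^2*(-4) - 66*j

Adding the polynomials and combining like terms:
(-3*j^3 - 1 + j^2*(-2) - j) + (j^2*(-2) - 150 + j*(-65) + j^3)
= j^3*(-2) - 151 + j^2*(-4) - 66*j
6) j^3*(-2) - 151 + j^2*(-4) - 66*j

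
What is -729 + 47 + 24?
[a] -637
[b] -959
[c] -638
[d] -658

First: -729 + 47 = -682
Then: -682 + 24 = -658
d) -658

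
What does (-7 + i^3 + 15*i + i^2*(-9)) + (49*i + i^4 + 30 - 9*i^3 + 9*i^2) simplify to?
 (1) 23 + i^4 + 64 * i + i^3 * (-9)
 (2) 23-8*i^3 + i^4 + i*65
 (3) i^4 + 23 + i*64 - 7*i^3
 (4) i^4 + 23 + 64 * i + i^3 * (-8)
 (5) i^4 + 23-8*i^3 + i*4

Adding the polynomials and combining like terms:
(-7 + i^3 + 15*i + i^2*(-9)) + (49*i + i^4 + 30 - 9*i^3 + 9*i^2)
= i^4 + 23 + 64 * i + i^3 * (-8)
4) i^4 + 23 + 64 * i + i^3 * (-8)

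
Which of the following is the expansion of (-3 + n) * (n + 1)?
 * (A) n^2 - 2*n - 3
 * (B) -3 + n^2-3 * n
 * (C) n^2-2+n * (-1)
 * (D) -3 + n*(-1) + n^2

Expanding (-3 + n) * (n + 1):
= n^2 - 2*n - 3
A) n^2 - 2*n - 3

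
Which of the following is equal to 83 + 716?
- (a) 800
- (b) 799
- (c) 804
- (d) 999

83 + 716 = 799
b) 799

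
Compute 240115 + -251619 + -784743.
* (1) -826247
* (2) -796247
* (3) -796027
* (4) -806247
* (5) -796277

First: 240115 + -251619 = -11504
Then: -11504 + -784743 = -796247
2) -796247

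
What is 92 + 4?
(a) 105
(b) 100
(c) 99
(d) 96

92 + 4 = 96
d) 96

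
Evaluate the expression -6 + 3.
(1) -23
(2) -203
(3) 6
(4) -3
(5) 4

-6 + 3 = -3
4) -3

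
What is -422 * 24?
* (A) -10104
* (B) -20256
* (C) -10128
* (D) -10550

-422 * 24 = -10128
C) -10128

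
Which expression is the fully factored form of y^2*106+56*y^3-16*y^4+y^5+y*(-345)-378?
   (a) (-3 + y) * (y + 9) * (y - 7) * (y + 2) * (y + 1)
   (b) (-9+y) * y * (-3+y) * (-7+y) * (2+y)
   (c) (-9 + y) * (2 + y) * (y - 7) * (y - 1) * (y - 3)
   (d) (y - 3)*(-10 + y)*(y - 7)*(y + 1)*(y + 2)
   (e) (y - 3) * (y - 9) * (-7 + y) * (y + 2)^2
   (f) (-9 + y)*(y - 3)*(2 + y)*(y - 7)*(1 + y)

We need to factor y^2*106+56*y^3-16*y^4+y^5+y*(-345)-378.
The factored form is (-9 + y)*(y - 3)*(2 + y)*(y - 7)*(1 + y).
f) (-9 + y)*(y - 3)*(2 + y)*(y - 7)*(1 + y)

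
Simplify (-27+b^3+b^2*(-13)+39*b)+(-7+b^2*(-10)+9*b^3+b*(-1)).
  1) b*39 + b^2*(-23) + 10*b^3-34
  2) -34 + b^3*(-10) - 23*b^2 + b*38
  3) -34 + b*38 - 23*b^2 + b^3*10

Adding the polynomials and combining like terms:
(-27 + b^3 + b^2*(-13) + 39*b) + (-7 + b^2*(-10) + 9*b^3 + b*(-1))
= -34 + b*38 - 23*b^2 + b^3*10
3) -34 + b*38 - 23*b^2 + b^3*10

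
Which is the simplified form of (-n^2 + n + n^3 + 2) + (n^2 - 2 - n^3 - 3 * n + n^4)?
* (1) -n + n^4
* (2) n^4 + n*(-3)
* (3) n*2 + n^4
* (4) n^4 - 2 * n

Adding the polynomials and combining like terms:
(-n^2 + n + n^3 + 2) + (n^2 - 2 - n^3 - 3*n + n^4)
= n^4 - 2 * n
4) n^4 - 2 * n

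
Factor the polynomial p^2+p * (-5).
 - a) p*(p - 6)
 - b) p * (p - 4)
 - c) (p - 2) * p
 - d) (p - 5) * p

We need to factor p^2+p * (-5).
The factored form is (p - 5) * p.
d) (p - 5) * p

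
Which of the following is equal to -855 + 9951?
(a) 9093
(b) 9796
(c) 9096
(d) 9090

-855 + 9951 = 9096
c) 9096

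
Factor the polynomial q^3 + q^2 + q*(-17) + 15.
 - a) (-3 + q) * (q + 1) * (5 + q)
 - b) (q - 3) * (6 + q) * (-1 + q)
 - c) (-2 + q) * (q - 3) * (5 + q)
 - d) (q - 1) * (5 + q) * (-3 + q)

We need to factor q^3 + q^2 + q*(-17) + 15.
The factored form is (q - 1) * (5 + q) * (-3 + q).
d) (q - 1) * (5 + q) * (-3 + q)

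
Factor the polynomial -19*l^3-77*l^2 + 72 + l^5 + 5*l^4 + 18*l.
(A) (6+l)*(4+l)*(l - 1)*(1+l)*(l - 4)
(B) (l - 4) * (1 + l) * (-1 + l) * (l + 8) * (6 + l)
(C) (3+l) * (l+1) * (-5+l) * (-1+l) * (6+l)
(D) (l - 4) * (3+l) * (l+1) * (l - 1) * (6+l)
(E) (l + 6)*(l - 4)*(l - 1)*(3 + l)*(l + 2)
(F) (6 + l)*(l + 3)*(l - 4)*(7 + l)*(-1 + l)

We need to factor -19*l^3-77*l^2 + 72 + l^5 + 5*l^4 + 18*l.
The factored form is (l - 4) * (3+l) * (l+1) * (l - 1) * (6+l).
D) (l - 4) * (3+l) * (l+1) * (l - 1) * (6+l)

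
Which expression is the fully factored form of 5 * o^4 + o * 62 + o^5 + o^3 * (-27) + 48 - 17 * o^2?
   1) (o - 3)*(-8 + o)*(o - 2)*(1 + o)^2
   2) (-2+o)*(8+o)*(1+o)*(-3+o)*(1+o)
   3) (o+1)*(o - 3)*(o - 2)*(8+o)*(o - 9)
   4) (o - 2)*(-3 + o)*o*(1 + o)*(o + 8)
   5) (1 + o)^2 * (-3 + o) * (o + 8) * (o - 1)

We need to factor 5 * o^4 + o * 62 + o^5 + o^3 * (-27) + 48 - 17 * o^2.
The factored form is (-2+o)*(8+o)*(1+o)*(-3+o)*(1+o).
2) (-2+o)*(8+o)*(1+o)*(-3+o)*(1+o)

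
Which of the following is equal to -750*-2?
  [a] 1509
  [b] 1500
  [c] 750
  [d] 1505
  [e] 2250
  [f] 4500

-750 * -2 = 1500
b) 1500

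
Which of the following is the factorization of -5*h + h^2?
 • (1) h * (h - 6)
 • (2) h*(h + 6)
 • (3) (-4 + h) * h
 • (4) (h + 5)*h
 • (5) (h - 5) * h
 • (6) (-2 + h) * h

We need to factor -5*h + h^2.
The factored form is (h - 5) * h.
5) (h - 5) * h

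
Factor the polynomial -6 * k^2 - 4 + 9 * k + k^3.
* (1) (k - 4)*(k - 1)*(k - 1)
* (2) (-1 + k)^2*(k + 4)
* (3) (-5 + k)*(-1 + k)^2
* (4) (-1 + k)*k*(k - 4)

We need to factor -6 * k^2 - 4 + 9 * k + k^3.
The factored form is (k - 4)*(k - 1)*(k - 1).
1) (k - 4)*(k - 1)*(k - 1)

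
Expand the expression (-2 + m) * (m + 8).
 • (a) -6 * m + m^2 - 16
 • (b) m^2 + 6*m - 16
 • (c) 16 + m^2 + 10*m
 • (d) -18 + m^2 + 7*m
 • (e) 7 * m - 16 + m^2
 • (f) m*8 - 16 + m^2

Expanding (-2 + m) * (m + 8):
= m^2 + 6*m - 16
b) m^2 + 6*m - 16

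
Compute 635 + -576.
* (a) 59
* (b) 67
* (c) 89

635 + -576 = 59
a) 59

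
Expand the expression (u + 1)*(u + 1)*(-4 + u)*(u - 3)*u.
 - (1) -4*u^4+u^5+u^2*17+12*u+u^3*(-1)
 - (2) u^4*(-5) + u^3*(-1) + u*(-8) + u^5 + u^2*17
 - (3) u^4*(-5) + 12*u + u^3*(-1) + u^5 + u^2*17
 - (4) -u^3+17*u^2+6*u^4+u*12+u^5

Expanding (u + 1)*(u + 1)*(-4 + u)*(u - 3)*u:
= u^4*(-5) + 12*u + u^3*(-1) + u^5 + u^2*17
3) u^4*(-5) + 12*u + u^3*(-1) + u^5 + u^2*17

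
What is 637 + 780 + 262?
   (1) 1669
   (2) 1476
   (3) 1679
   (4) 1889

First: 637 + 780 = 1417
Then: 1417 + 262 = 1679
3) 1679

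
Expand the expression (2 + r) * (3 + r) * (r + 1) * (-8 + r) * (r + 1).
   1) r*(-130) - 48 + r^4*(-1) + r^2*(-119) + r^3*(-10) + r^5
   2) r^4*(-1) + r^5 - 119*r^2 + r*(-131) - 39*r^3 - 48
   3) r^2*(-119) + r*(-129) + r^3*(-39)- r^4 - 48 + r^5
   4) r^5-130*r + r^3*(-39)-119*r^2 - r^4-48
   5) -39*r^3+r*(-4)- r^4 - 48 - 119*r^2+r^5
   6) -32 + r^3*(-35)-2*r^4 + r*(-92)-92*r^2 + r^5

Expanding (2 + r) * (3 + r) * (r + 1) * (-8 + r) * (r + 1):
= r^5-130*r + r^3*(-39)-119*r^2 - r^4-48
4) r^5-130*r + r^3*(-39)-119*r^2 - r^4-48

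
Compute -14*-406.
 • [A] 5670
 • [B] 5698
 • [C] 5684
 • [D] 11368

-14 * -406 = 5684
C) 5684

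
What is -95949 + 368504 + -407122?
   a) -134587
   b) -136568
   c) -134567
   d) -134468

First: -95949 + 368504 = 272555
Then: 272555 + -407122 = -134567
c) -134567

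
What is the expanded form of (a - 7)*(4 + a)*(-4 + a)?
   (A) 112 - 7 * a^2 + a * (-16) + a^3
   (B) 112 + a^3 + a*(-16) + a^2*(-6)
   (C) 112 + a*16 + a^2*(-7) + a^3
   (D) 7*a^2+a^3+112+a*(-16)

Expanding (a - 7)*(4 + a)*(-4 + a):
= 112 - 7 * a^2 + a * (-16) + a^3
A) 112 - 7 * a^2 + a * (-16) + a^3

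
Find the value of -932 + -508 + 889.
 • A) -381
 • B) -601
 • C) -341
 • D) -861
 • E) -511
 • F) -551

First: -932 + -508 = -1440
Then: -1440 + 889 = -551
F) -551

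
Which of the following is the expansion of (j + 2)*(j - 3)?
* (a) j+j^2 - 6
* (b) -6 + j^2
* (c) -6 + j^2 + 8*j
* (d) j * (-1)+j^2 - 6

Expanding (j + 2)*(j - 3):
= j * (-1)+j^2 - 6
d) j * (-1)+j^2 - 6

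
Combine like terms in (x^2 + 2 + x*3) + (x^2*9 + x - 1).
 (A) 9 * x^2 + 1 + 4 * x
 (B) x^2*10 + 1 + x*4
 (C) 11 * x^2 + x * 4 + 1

Adding the polynomials and combining like terms:
(x^2 + 2 + x*3) + (x^2*9 + x - 1)
= x^2*10 + 1 + x*4
B) x^2*10 + 1 + x*4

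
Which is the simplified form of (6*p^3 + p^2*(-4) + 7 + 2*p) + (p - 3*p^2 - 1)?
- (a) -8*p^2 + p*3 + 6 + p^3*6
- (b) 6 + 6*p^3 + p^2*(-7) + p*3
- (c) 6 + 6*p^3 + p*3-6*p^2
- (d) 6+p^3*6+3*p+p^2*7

Adding the polynomials and combining like terms:
(6*p^3 + p^2*(-4) + 7 + 2*p) + (p - 3*p^2 - 1)
= 6 + 6*p^3 + p^2*(-7) + p*3
b) 6 + 6*p^3 + p^2*(-7) + p*3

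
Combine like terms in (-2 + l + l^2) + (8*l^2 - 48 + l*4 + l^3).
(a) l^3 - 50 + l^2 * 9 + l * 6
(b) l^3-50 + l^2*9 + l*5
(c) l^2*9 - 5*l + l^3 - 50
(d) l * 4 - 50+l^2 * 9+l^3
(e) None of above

Adding the polynomials and combining like terms:
(-2 + l + l^2) + (8*l^2 - 48 + l*4 + l^3)
= l^3-50 + l^2*9 + l*5
b) l^3-50 + l^2*9 + l*5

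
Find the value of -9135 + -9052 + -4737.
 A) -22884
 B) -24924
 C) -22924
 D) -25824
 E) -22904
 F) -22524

First: -9135 + -9052 = -18187
Then: -18187 + -4737 = -22924
C) -22924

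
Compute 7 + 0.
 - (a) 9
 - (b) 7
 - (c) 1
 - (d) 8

7 + 0 = 7
b) 7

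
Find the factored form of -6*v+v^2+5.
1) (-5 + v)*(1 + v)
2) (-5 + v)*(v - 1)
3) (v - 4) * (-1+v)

We need to factor -6*v+v^2+5.
The factored form is (-5 + v)*(v - 1).
2) (-5 + v)*(v - 1)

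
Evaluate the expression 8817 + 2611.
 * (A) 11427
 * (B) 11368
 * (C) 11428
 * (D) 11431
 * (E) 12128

8817 + 2611 = 11428
C) 11428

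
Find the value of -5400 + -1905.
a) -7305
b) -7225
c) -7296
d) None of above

-5400 + -1905 = -7305
a) -7305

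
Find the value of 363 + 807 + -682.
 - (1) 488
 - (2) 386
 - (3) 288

First: 363 + 807 = 1170
Then: 1170 + -682 = 488
1) 488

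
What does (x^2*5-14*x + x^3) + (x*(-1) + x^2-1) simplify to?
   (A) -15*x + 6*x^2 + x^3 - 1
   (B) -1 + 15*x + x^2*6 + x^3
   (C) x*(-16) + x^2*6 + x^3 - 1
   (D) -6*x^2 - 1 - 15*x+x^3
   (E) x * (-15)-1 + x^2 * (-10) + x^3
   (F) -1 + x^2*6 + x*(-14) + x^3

Adding the polynomials and combining like terms:
(x^2*5 - 14*x + x^3) + (x*(-1) + x^2 - 1)
= -15*x + 6*x^2 + x^3 - 1
A) -15*x + 6*x^2 + x^3 - 1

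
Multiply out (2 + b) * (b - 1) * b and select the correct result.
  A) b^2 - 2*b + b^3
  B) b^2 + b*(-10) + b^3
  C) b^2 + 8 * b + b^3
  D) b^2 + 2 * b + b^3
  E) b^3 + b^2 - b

Expanding (2 + b) * (b - 1) * b:
= b^2 - 2*b + b^3
A) b^2 - 2*b + b^3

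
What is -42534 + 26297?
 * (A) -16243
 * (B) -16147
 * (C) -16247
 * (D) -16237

-42534 + 26297 = -16237
D) -16237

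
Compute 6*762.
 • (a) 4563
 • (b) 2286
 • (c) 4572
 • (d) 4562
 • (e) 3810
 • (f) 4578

6 * 762 = 4572
c) 4572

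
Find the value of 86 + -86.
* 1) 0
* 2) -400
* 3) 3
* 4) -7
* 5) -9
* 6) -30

86 + -86 = 0
1) 0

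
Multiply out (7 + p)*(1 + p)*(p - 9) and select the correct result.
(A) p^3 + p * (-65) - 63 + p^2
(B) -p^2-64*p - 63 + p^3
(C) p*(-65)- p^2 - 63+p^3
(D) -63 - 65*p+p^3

Expanding (7 + p)*(1 + p)*(p - 9):
= p*(-65)- p^2 - 63+p^3
C) p*(-65)- p^2 - 63+p^3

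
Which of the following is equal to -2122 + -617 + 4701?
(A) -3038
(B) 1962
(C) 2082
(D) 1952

First: -2122 + -617 = -2739
Then: -2739 + 4701 = 1962
B) 1962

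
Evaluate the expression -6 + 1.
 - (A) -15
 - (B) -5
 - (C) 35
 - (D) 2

-6 + 1 = -5
B) -5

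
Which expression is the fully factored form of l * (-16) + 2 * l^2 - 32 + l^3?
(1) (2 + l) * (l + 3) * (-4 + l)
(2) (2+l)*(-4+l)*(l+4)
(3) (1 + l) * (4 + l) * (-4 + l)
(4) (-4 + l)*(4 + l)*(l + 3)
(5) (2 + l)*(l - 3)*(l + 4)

We need to factor l * (-16) + 2 * l^2 - 32 + l^3.
The factored form is (2+l)*(-4+l)*(l+4).
2) (2+l)*(-4+l)*(l+4)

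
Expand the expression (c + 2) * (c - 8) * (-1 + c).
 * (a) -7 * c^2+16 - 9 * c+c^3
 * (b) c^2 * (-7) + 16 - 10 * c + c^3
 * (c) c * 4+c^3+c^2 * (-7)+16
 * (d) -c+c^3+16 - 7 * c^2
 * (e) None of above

Expanding (c + 2) * (c - 8) * (-1 + c):
= c^2 * (-7) + 16 - 10 * c + c^3
b) c^2 * (-7) + 16 - 10 * c + c^3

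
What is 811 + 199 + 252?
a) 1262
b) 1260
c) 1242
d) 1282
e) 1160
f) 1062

First: 811 + 199 = 1010
Then: 1010 + 252 = 1262
a) 1262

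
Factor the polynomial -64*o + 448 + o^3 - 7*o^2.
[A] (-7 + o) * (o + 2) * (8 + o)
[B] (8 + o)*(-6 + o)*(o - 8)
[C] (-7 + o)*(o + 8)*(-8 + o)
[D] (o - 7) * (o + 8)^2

We need to factor -64*o + 448 + o^3 - 7*o^2.
The factored form is (-7 + o)*(o + 8)*(-8 + o).
C) (-7 + o)*(o + 8)*(-8 + o)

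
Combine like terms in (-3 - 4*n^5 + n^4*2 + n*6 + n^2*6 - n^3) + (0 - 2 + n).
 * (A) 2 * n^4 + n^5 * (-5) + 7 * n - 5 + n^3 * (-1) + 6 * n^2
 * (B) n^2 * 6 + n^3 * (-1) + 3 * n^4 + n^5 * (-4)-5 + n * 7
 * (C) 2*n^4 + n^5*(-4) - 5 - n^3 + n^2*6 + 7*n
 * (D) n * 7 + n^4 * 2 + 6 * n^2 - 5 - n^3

Adding the polynomials and combining like terms:
(-3 - 4*n^5 + n^4*2 + n*6 + n^2*6 - n^3) + (0 - 2 + n)
= 2*n^4 + n^5*(-4) - 5 - n^3 + n^2*6 + 7*n
C) 2*n^4 + n^5*(-4) - 5 - n^3 + n^2*6 + 7*n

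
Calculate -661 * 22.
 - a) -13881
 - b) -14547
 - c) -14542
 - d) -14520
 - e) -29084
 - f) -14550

-661 * 22 = -14542
c) -14542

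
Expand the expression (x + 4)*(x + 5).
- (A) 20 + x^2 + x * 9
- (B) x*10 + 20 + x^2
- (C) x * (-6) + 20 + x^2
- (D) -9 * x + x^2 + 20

Expanding (x + 4)*(x + 5):
= 20 + x^2 + x * 9
A) 20 + x^2 + x * 9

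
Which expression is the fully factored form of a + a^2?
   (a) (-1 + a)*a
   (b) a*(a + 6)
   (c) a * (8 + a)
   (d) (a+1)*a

We need to factor a + a^2.
The factored form is (a+1)*a.
d) (a+1)*a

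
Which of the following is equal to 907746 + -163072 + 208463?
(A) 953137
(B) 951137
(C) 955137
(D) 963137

First: 907746 + -163072 = 744674
Then: 744674 + 208463 = 953137
A) 953137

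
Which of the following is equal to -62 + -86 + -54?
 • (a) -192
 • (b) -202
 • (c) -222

First: -62 + -86 = -148
Then: -148 + -54 = -202
b) -202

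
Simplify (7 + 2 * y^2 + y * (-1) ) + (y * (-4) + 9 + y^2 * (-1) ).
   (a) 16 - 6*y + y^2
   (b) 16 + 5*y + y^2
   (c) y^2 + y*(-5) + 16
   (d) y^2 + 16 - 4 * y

Adding the polynomials and combining like terms:
(7 + 2*y^2 + y*(-1)) + (y*(-4) + 9 + y^2*(-1))
= y^2 + y*(-5) + 16
c) y^2 + y*(-5) + 16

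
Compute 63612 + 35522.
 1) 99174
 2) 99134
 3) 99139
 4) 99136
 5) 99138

63612 + 35522 = 99134
2) 99134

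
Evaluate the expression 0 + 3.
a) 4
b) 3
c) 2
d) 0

0 + 3 = 3
b) 3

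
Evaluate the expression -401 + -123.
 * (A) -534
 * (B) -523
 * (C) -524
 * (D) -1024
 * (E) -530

-401 + -123 = -524
C) -524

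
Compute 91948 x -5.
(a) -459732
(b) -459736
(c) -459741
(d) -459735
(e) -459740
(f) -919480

91948 * -5 = -459740
e) -459740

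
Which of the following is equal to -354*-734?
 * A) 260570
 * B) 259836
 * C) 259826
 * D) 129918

-354 * -734 = 259836
B) 259836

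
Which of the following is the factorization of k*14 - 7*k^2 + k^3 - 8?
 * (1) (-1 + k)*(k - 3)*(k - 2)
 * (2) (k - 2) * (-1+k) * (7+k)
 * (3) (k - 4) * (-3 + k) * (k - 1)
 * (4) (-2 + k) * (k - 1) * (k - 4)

We need to factor k*14 - 7*k^2 + k^3 - 8.
The factored form is (-2 + k) * (k - 1) * (k - 4).
4) (-2 + k) * (k - 1) * (k - 4)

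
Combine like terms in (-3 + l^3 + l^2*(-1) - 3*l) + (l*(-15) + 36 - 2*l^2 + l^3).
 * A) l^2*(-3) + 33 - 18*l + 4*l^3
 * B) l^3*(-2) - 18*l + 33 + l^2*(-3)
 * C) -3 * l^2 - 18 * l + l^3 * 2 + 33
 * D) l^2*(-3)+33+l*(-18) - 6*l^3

Adding the polynomials and combining like terms:
(-3 + l^3 + l^2*(-1) - 3*l) + (l*(-15) + 36 - 2*l^2 + l^3)
= -3 * l^2 - 18 * l + l^3 * 2 + 33
C) -3 * l^2 - 18 * l + l^3 * 2 + 33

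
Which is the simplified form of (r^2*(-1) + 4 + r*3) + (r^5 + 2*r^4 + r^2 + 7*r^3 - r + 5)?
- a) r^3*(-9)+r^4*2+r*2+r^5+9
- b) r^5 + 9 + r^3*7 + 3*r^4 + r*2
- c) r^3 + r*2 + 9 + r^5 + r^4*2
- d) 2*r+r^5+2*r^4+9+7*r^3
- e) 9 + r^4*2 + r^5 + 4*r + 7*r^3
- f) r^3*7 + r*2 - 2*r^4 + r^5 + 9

Adding the polynomials and combining like terms:
(r^2*(-1) + 4 + r*3) + (r^5 + 2*r^4 + r^2 + 7*r^3 - r + 5)
= 2*r+r^5+2*r^4+9+7*r^3
d) 2*r+r^5+2*r^4+9+7*r^3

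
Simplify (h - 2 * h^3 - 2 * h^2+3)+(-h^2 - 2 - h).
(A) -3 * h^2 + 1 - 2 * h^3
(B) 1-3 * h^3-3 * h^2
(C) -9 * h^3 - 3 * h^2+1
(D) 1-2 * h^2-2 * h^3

Adding the polynomials and combining like terms:
(h - 2*h^3 - 2*h^2 + 3) + (-h^2 - 2 - h)
= -3 * h^2 + 1 - 2 * h^3
A) -3 * h^2 + 1 - 2 * h^3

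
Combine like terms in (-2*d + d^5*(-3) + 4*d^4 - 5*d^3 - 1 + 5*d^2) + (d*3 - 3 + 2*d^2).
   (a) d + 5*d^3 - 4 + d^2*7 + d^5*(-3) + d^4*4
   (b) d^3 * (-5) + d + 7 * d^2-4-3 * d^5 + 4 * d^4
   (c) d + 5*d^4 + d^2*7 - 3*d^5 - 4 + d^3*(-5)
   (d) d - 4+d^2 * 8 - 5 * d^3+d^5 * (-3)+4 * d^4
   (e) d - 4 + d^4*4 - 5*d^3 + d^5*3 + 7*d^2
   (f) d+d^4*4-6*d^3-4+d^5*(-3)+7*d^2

Adding the polynomials and combining like terms:
(-2*d + d^5*(-3) + 4*d^4 - 5*d^3 - 1 + 5*d^2) + (d*3 - 3 + 2*d^2)
= d^3 * (-5) + d + 7 * d^2-4-3 * d^5 + 4 * d^4
b) d^3 * (-5) + d + 7 * d^2-4-3 * d^5 + 4 * d^4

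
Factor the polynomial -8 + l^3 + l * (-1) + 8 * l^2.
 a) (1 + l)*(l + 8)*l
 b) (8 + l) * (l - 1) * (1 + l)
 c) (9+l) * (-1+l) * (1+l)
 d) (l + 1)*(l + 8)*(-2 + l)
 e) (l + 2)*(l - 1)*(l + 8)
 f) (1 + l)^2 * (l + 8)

We need to factor -8 + l^3 + l * (-1) + 8 * l^2.
The factored form is (8 + l) * (l - 1) * (1 + l).
b) (8 + l) * (l - 1) * (1 + l)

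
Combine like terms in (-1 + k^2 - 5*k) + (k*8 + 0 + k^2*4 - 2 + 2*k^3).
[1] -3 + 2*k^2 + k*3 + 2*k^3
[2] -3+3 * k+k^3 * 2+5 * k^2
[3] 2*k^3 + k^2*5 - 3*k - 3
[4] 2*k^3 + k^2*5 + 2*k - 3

Adding the polynomials and combining like terms:
(-1 + k^2 - 5*k) + (k*8 + 0 + k^2*4 - 2 + 2*k^3)
= -3+3 * k+k^3 * 2+5 * k^2
2) -3+3 * k+k^3 * 2+5 * k^2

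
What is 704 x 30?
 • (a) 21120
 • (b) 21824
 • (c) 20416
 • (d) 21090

704 * 30 = 21120
a) 21120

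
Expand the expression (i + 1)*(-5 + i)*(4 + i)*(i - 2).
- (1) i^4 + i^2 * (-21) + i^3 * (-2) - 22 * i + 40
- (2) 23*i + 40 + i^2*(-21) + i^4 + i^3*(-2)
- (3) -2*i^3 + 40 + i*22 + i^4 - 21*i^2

Expanding (i + 1)*(-5 + i)*(4 + i)*(i - 2):
= -2*i^3 + 40 + i*22 + i^4 - 21*i^2
3) -2*i^3 + 40 + i*22 + i^4 - 21*i^2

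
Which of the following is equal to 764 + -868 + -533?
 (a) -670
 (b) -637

First: 764 + -868 = -104
Then: -104 + -533 = -637
b) -637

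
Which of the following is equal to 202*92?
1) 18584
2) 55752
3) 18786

202 * 92 = 18584
1) 18584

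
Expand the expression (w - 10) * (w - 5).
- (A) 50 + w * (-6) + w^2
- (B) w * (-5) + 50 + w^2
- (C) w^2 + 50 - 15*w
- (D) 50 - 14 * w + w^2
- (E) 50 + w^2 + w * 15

Expanding (w - 10) * (w - 5):
= w^2 + 50 - 15*w
C) w^2 + 50 - 15*w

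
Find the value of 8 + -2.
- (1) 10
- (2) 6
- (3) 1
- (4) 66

8 + -2 = 6
2) 6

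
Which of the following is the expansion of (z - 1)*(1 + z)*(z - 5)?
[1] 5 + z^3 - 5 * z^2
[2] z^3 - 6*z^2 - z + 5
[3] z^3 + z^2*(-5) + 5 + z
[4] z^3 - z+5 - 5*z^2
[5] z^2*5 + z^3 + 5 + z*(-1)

Expanding (z - 1)*(1 + z)*(z - 5):
= z^3 - z+5 - 5*z^2
4) z^3 - z+5 - 5*z^2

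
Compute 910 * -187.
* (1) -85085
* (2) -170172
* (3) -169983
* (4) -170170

910 * -187 = -170170
4) -170170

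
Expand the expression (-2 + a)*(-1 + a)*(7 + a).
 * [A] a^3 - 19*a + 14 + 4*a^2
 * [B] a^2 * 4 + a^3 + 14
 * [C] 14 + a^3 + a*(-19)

Expanding (-2 + a)*(-1 + a)*(7 + a):
= a^3 - 19*a + 14 + 4*a^2
A) a^3 - 19*a + 14 + 4*a^2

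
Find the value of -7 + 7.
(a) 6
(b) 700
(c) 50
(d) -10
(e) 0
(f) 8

-7 + 7 = 0
e) 0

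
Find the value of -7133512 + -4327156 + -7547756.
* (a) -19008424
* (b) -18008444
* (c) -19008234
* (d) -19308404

First: -7133512 + -4327156 = -11460668
Then: -11460668 + -7547756 = -19008424
a) -19008424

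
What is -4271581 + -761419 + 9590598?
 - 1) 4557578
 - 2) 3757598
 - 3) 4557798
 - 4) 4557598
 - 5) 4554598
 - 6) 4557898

First: -4271581 + -761419 = -5033000
Then: -5033000 + 9590598 = 4557598
4) 4557598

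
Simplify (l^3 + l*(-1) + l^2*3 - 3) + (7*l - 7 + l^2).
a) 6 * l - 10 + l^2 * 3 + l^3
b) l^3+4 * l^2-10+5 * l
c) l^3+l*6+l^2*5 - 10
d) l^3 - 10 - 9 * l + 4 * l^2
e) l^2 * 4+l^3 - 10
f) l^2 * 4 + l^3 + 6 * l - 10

Adding the polynomials and combining like terms:
(l^3 + l*(-1) + l^2*3 - 3) + (7*l - 7 + l^2)
= l^2 * 4 + l^3 + 6 * l - 10
f) l^2 * 4 + l^3 + 6 * l - 10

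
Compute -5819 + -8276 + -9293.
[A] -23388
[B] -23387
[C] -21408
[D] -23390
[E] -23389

First: -5819 + -8276 = -14095
Then: -14095 + -9293 = -23388
A) -23388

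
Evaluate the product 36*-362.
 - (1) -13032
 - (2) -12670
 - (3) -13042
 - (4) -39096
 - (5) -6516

36 * -362 = -13032
1) -13032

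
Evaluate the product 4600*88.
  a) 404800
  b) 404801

4600 * 88 = 404800
a) 404800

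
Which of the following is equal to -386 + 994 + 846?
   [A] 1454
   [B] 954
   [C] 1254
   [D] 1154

First: -386 + 994 = 608
Then: 608 + 846 = 1454
A) 1454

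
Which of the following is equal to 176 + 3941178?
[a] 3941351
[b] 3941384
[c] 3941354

176 + 3941178 = 3941354
c) 3941354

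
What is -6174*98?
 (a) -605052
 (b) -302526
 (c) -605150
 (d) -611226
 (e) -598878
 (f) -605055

-6174 * 98 = -605052
a) -605052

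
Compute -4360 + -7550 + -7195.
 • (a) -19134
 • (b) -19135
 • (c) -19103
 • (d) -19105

First: -4360 + -7550 = -11910
Then: -11910 + -7195 = -19105
d) -19105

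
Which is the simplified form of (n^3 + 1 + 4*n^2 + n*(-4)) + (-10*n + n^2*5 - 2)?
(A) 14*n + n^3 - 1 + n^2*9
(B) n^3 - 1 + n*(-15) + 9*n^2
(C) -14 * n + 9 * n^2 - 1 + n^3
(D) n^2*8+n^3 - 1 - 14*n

Adding the polynomials and combining like terms:
(n^3 + 1 + 4*n^2 + n*(-4)) + (-10*n + n^2*5 - 2)
= -14 * n + 9 * n^2 - 1 + n^3
C) -14 * n + 9 * n^2 - 1 + n^3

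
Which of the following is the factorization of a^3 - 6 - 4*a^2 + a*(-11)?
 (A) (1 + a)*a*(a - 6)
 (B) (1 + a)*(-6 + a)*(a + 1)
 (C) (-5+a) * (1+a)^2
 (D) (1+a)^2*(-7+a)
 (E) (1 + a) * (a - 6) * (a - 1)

We need to factor a^3 - 6 - 4*a^2 + a*(-11).
The factored form is (1 + a)*(-6 + a)*(a + 1).
B) (1 + a)*(-6 + a)*(a + 1)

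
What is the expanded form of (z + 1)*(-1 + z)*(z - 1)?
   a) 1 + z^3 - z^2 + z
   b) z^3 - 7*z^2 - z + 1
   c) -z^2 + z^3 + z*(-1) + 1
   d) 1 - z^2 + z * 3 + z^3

Expanding (z + 1)*(-1 + z)*(z - 1):
= -z^2 + z^3 + z*(-1) + 1
c) -z^2 + z^3 + z*(-1) + 1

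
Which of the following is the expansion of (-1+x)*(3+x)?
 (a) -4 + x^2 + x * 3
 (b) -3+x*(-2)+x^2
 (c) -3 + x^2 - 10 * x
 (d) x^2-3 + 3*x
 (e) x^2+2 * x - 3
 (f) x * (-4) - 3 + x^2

Expanding (-1+x)*(3+x):
= x^2+2 * x - 3
e) x^2+2 * x - 3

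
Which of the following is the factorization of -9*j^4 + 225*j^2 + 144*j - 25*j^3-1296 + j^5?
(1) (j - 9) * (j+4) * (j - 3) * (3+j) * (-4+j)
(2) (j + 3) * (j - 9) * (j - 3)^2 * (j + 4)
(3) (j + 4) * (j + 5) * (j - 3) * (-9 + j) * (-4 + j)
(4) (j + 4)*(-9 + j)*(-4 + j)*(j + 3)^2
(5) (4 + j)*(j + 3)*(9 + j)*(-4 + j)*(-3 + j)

We need to factor -9*j^4 + 225*j^2 + 144*j - 25*j^3-1296 + j^5.
The factored form is (j - 9) * (j+4) * (j - 3) * (3+j) * (-4+j).
1) (j - 9) * (j+4) * (j - 3) * (3+j) * (-4+j)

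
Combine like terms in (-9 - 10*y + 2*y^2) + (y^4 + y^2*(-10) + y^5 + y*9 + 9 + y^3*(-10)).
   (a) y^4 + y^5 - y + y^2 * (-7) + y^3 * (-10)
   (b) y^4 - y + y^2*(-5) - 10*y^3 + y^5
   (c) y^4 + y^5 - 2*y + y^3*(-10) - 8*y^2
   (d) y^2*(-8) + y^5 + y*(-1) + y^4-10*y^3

Adding the polynomials and combining like terms:
(-9 - 10*y + 2*y^2) + (y^4 + y^2*(-10) + y^5 + y*9 + 9 + y^3*(-10))
= y^2*(-8) + y^5 + y*(-1) + y^4-10*y^3
d) y^2*(-8) + y^5 + y*(-1) + y^4-10*y^3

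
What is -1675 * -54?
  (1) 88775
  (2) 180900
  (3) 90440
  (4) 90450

-1675 * -54 = 90450
4) 90450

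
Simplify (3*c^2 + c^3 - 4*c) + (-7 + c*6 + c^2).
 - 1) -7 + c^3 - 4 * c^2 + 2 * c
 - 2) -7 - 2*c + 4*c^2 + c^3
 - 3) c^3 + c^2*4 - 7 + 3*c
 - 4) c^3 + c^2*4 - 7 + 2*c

Adding the polynomials and combining like terms:
(3*c^2 + c^3 - 4*c) + (-7 + c*6 + c^2)
= c^3 + c^2*4 - 7 + 2*c
4) c^3 + c^2*4 - 7 + 2*c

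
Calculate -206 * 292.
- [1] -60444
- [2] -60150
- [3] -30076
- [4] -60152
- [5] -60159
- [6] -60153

-206 * 292 = -60152
4) -60152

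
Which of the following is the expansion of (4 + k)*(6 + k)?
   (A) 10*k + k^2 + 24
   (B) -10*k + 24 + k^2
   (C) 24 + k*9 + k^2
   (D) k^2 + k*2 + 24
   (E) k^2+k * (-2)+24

Expanding (4 + k)*(6 + k):
= 10*k + k^2 + 24
A) 10*k + k^2 + 24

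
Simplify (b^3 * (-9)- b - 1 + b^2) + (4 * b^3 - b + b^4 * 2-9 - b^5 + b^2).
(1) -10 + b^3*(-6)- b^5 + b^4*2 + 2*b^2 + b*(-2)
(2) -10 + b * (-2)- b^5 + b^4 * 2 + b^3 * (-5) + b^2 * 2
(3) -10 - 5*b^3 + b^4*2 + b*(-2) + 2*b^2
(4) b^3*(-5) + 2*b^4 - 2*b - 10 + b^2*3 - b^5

Adding the polynomials and combining like terms:
(b^3*(-9) - b - 1 + b^2) + (4*b^3 - b + b^4*2 - 9 - b^5 + b^2)
= -10 + b * (-2)- b^5 + b^4 * 2 + b^3 * (-5) + b^2 * 2
2) -10 + b * (-2)- b^5 + b^4 * 2 + b^3 * (-5) + b^2 * 2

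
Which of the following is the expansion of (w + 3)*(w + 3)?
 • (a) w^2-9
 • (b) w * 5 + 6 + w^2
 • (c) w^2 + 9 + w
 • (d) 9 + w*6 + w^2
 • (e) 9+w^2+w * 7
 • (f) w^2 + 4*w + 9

Expanding (w + 3)*(w + 3):
= 9 + w*6 + w^2
d) 9 + w*6 + w^2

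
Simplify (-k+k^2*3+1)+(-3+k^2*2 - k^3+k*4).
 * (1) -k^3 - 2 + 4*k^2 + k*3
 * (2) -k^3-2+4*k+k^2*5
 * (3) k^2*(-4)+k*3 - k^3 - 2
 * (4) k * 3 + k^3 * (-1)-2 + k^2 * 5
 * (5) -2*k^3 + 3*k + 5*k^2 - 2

Adding the polynomials and combining like terms:
(-k + k^2*3 + 1) + (-3 + k^2*2 - k^3 + k*4)
= k * 3 + k^3 * (-1)-2 + k^2 * 5
4) k * 3 + k^3 * (-1)-2 + k^2 * 5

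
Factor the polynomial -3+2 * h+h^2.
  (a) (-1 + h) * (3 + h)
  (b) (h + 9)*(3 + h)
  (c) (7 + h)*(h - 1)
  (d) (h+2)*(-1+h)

We need to factor -3+2 * h+h^2.
The factored form is (-1 + h) * (3 + h).
a) (-1 + h) * (3 + h)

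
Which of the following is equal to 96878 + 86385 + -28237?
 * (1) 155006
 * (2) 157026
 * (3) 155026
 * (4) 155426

First: 96878 + 86385 = 183263
Then: 183263 + -28237 = 155026
3) 155026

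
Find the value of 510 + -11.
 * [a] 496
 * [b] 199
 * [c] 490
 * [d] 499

510 + -11 = 499
d) 499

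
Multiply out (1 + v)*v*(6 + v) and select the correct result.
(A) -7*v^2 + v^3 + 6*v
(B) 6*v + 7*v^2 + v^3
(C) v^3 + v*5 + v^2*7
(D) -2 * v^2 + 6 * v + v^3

Expanding (1 + v)*v*(6 + v):
= 6*v + 7*v^2 + v^3
B) 6*v + 7*v^2 + v^3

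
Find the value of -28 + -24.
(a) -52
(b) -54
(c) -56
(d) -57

-28 + -24 = -52
a) -52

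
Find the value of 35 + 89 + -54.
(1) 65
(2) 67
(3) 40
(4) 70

First: 35 + 89 = 124
Then: 124 + -54 = 70
4) 70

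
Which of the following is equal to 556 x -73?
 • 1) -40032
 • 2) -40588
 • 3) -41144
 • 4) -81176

556 * -73 = -40588
2) -40588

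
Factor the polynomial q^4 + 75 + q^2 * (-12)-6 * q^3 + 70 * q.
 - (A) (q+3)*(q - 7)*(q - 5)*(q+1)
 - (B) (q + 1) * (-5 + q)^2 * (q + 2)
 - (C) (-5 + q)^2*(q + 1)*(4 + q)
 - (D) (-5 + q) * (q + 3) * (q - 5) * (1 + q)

We need to factor q^4 + 75 + q^2 * (-12)-6 * q^3 + 70 * q.
The factored form is (-5 + q) * (q + 3) * (q - 5) * (1 + q).
D) (-5 + q) * (q + 3) * (q - 5) * (1 + q)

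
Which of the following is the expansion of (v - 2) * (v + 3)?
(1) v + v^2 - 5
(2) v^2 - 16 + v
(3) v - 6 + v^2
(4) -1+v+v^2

Expanding (v - 2) * (v + 3):
= v - 6 + v^2
3) v - 6 + v^2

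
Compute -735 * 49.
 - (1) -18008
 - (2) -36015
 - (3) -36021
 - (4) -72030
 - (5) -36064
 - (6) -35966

-735 * 49 = -36015
2) -36015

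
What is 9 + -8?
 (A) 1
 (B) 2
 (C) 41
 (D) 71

9 + -8 = 1
A) 1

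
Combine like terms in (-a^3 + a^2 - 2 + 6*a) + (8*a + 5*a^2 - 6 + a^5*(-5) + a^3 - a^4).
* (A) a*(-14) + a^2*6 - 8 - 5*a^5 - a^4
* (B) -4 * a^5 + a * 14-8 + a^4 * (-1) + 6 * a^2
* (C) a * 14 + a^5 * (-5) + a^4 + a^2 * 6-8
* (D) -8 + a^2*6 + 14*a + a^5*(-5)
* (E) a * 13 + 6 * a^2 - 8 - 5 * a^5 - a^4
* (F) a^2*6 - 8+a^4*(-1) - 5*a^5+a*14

Adding the polynomials and combining like terms:
(-a^3 + a^2 - 2 + 6*a) + (8*a + 5*a^2 - 6 + a^5*(-5) + a^3 - a^4)
= a^2*6 - 8+a^4*(-1) - 5*a^5+a*14
F) a^2*6 - 8+a^4*(-1) - 5*a^5+a*14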